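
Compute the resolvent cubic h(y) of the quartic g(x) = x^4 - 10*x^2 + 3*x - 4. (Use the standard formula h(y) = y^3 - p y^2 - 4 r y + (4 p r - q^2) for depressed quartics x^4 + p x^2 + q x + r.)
h(y) = y^3 + 10*y^2 + 16*y + 151

Identify coefficients: p = -10, q = 3, r = -4.
Plug into h(y) = y^3 - p y^2 - 4 r y + (4 p r - q^2):
  h(y) = y^3 - (-10) y^2 - 4*(-4) y + (4*(-10)*(-4) - (3)^2)
       = y^3 + (10) y^2 + (16) y + (151).
Simplifying: h(y) = y^3 + 10*y^2 + 16*y + 151.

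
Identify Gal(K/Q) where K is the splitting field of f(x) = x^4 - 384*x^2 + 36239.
Gal(K/Q) = V_4 (Klein four-group, Z/2Z × Z/2Z)

f factors as (x^2 - 167)(x^2 - 217), so the splitting field is K = Q(sqrt(167), sqrt(217)). The elements 167, 217, 36239 are all non-squares in Q, so sqrt(167) and sqrt(217) generate independent quadratic extensions. Thus [K:Q] = 4 and Gal(K/Q) is generated by the two order-2 automorphisms sqrt(167) ↦ -sqrt(167) and sqrt(217) ↦ -sqrt(217), giving V_4.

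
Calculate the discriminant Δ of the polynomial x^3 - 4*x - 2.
Δ = 148

For a depressed cubic x^3 + p x + q the discriminant is Δ = -4 p^3 - 27 q^2 = -4*(-4)^3 - 27*(-2)^2 = 256 - 108 = 148.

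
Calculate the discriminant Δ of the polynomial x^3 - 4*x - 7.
Δ = -1067

For x^3 + a x^2 + b x + c the discriminant is Δ = 18 a b c - 4 a^3 c + a^2 b^2 - 4 b^3 - 27 c^2.
Plug a = 0, b = -4, c = -7:
  18*(0)*(-4)*(-7) - 4*(0)^3*(-7) + (0)^2*(-4)^2 - 4*(-4)^3 - 27*(-7)^2
  = 0 + (0) + 0 + (256) + (-1323)
  = -1067.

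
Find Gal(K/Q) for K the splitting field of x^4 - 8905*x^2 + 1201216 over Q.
Gal(K/Q) = Z/2Z (cyclic of order 2)

f factors as (x^2 - 8768)(x^2 - 137), so the splitting field is K = Q(sqrt(8768), sqrt(137)). The squarefree part of 8768 is 137 and the squarefree part of 137 is also 137, so sqrt(8768) and sqrt(137) are both rational multiples of sqrt(137). Hence Q(sqrt(8768)) = Q(sqrt(137)) = Q(sqrt(137)), and the splitting field collapses to a single degree-2 extension with Galois group Z/2Z.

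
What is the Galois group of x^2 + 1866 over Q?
Gal(K/Q) = Z/2Z (cyclic of order 2)

x^2 + 1866 is irreducible over Q since -1866 is not a rational square. The splitting field Q(sqrt(-1866)) has degree 2 over Q, and its unique nontrivial automorphism is sqrt(-1866) ↦ -sqrt(-1866). Hence Gal(Q(sqrt(-1866))/Q) = Z/2Z.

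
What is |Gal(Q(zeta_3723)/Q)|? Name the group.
|Gal(Q(zeta_3723)/Q)| = phi(3723) = 2304; group ≅ (Z/3723Z)^* ≅ Z/2Z × Z/16Z × Z/72Z

The n-th cyclotomic polynomial Φ_3723(x) is the minimal polynomial of zeta_3723 over Q and has degree phi(3723) = 2304. So Q(zeta_3723) is a degree-2304 Galois extension with Galois group (Z/3723Z)^*. By CRT, (Z/3723Z)^* ≅ (Z/3Z)^* × (Z/17Z)^* × (Z/73Z)^*. Each prime-power unit group is (Z/3Z)^* ≅ Z/2Z; (Z/17Z)^* ≅ Z/16Z; (Z/73Z)^* ≅ Z/72Z. Hence Gal(Q(zeta_3723)/Q) ≅ Z/2Z × Z/16Z × Z/72Z.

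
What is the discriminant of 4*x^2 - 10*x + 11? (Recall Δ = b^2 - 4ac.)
Δ = -76

For a quadratic a x^2 + b x + c the discriminant is Δ = b^2 - 4ac = (-10)^2 - 4*(4)*(11) = 100 - (176) = -76.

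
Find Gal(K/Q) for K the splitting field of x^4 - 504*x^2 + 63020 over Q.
Gal(K/Q) = V_4 (Klein four-group, Z/2Z × Z/2Z)

f factors as (x^2 - 274)(x^2 - 230), so the splitting field is K = Q(sqrt(274), sqrt(230)). The elements 274, 230, 63020 are all non-squares in Q, so sqrt(274) and sqrt(230) generate independent quadratic extensions. Thus [K:Q] = 4 and Gal(K/Q) is generated by the two order-2 automorphisms sqrt(274) ↦ -sqrt(274) and sqrt(230) ↦ -sqrt(230), giving V_4.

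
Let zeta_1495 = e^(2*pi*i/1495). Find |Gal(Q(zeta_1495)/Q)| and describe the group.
|Gal(Q(zeta_1495)/Q)| = phi(1495) = 1056; group ≅ (Z/1495Z)^* ≅ Z/4Z × Z/12Z × Z/22Z

The n-th cyclotomic polynomial Φ_1495(x) is the minimal polynomial of zeta_1495 over Q and has degree phi(1495) = 1056. So Q(zeta_1495) is a degree-1056 Galois extension with Galois group (Z/1495Z)^*. By CRT, (Z/1495Z)^* ≅ (Z/5Z)^* × (Z/13Z)^* × (Z/23Z)^*. Each prime-power unit group is (Z/5Z)^* ≅ Z/4Z; (Z/13Z)^* ≅ Z/12Z; (Z/23Z)^* ≅ Z/22Z. Hence Gal(Q(zeta_1495)/Q) ≅ Z/4Z × Z/12Z × Z/22Z.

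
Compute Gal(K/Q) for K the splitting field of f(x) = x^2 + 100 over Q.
Gal(K/Q) = Z/2Z (cyclic of order 2)

x^2 + 100 is irreducible over Q since -100 is not a rational square. The splitting field Q(sqrt(-100)) has degree 2 over Q, and its unique nontrivial automorphism is sqrt(-100) ↦ -sqrt(-100). Hence Gal(Q(sqrt(-100))/Q) = Z/2Z.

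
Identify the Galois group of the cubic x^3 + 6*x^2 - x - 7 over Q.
Gal(K/Q) = S_3 (symmetric group of order 6)

Compute the discriminant of x^3 + (6)*x^2 + (-1)*x + (-7): Δ = 5521. Since Δ is not a rational square, the Galois group is not contained in A_3; it must be the full S_3 (irreducibility of the cubic rules out anything smaller).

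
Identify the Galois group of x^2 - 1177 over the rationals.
Gal(K/Q) = Z/2Z (cyclic of order 2)

x^2 - 1177 is irreducible over Q since 1177 is not a rational square. The splitting field Q(sqrt(1177)) has degree 2 over Q, and its unique nontrivial automorphism is sqrt(1177) ↦ -sqrt(1177). Hence Gal(Q(sqrt(1177))/Q) = Z/2Z.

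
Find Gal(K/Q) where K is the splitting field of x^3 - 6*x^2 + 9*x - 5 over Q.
Gal(K/Q) = S_3 (symmetric group of order 6)

Compute the discriminant of x^3 + (-6)*x^2 + (9)*x + (-5): Δ = -135. Since Δ is not a rational square, the Galois group is not contained in A_3; it must be the full S_3 (irreducibility of the cubic rules out anything smaller).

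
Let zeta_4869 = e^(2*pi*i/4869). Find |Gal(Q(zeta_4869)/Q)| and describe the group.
|Gal(Q(zeta_4869)/Q)| = phi(4869) = 3240; group ≅ (Z/4869Z)^* ≅ Z/6Z × Z/540Z

The n-th cyclotomic polynomial Φ_4869(x) is the minimal polynomial of zeta_4869 over Q and has degree phi(4869) = 3240. So Q(zeta_4869) is a degree-3240 Galois extension with Galois group (Z/4869Z)^*. By CRT, (Z/4869Z)^* ≅ (Z/9Z)^* × (Z/541Z)^*. Each prime-power unit group is (Z/9Z)^* ≅ Z/6Z; (Z/541Z)^* ≅ Z/540Z. Hence Gal(Q(zeta_4869)/Q) ≅ Z/6Z × Z/540Z.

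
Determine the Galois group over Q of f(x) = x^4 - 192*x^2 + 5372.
Gal(K/Q) = V_4 (Klein four-group, Z/2Z × Z/2Z)

f factors as (x^2 - 34)(x^2 - 158), so the splitting field is K = Q(sqrt(34), sqrt(158)). The elements 34, 158, 5372 are all non-squares in Q, so sqrt(34) and sqrt(158) generate independent quadratic extensions. Thus [K:Q] = 4 and Gal(K/Q) is generated by the two order-2 automorphisms sqrt(34) ↦ -sqrt(34) and sqrt(158) ↦ -sqrt(158), giving V_4.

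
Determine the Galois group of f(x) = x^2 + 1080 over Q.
Gal(K/Q) = Z/2Z (cyclic of order 2)

x^2 + 1080 is irreducible over Q since -1080 is not a rational square. The splitting field Q(sqrt(-1080)) has degree 2 over Q, and its unique nontrivial automorphism is sqrt(-1080) ↦ -sqrt(-1080). Hence Gal(Q(sqrt(-1080))/Q) = Z/2Z.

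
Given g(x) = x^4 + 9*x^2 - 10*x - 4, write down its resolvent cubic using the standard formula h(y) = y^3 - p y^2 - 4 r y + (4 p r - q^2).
h(y) = y^3 - 9*y^2 + 16*y - 244

Identify coefficients: p = 9, q = -10, r = -4.
Plug into h(y) = y^3 - p y^2 - 4 r y + (4 p r - q^2):
  h(y) = y^3 - (9) y^2 - 4*(-4) y + (4*(9)*(-4) - (-10)^2)
       = y^3 + (-9) y^2 + (16) y + (-244).
Simplifying: h(y) = y^3 - 9*y^2 + 16*y - 244.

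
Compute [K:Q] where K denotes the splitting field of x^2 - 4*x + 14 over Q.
[K:Q] = 2

The discriminant of x^2 + (-4)*x + (14) is b^2 - 4c = 16 - (56) = -40. Since -40 is not a perfect square in Q, the polynomial is irreducible over Q. Its two roots generate a degree-2 extension, so [K:Q] = 2.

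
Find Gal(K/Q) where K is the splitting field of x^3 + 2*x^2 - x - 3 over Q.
Gal(K/Q) = S_3 (symmetric group of order 6)

Compute the discriminant of x^3 + (2)*x^2 + (-1)*x + (-3): Δ = -31. Since Δ is not a rational square, the Galois group is not contained in A_3; it must be the full S_3 (irreducibility of the cubic rules out anything smaller).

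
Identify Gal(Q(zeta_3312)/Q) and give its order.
|Gal(Q(zeta_3312)/Q)| = phi(3312) = 1056; group ≅ (Z/3312Z)^* ≅ Z/2Z × Z/4Z × Z/6Z × Z/22Z

The n-th cyclotomic polynomial Φ_3312(x) is the minimal polynomial of zeta_3312 over Q and has degree phi(3312) = 1056. So Q(zeta_3312) is a degree-1056 Galois extension with Galois group (Z/3312Z)^*. By CRT, (Z/3312Z)^* ≅ (Z/16Z)^* × (Z/9Z)^* × (Z/23Z)^*. Each prime-power unit group is (Z/16Z)^* ≅ Z/2Z × Z/4Z; (Z/9Z)^* ≅ Z/6Z; (Z/23Z)^* ≅ Z/22Z. Hence Gal(Q(zeta_3312)/Q) ≅ Z/2Z × Z/4Z × Z/6Z × Z/22Z.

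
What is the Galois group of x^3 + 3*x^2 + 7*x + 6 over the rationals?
Gal(K/Q) = S_3 (symmetric group of order 6)

Compute the discriminant of x^3 + (3)*x^2 + (7)*x + (6): Δ = -283. Since Δ is not a rational square, the Galois group is not contained in A_3; it must be the full S_3 (irreducibility of the cubic rules out anything smaller).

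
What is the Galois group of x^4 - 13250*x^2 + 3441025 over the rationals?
Gal(K/Q) = Z/2Z (cyclic of order 2)

f factors as (x^2 - 265)(x^2 - 12985), so the splitting field is K = Q(sqrt(265), sqrt(12985)). The squarefree part of 265 is 265 and the squarefree part of 12985 is also 265, so sqrt(265) and sqrt(12985) are both rational multiples of sqrt(265). Hence Q(sqrt(265)) = Q(sqrt(12985)) = Q(sqrt(265)), and the splitting field collapses to a single degree-2 extension with Galois group Z/2Z.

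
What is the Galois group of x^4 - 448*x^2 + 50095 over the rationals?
Gal(K/Q) = V_4 (Klein four-group, Z/2Z × Z/2Z)

f factors as (x^2 - 215)(x^2 - 233), so the splitting field is K = Q(sqrt(215), sqrt(233)). The elements 215, 233, 50095 are all non-squares in Q, so sqrt(215) and sqrt(233) generate independent quadratic extensions. Thus [K:Q] = 4 and Gal(K/Q) is generated by the two order-2 automorphisms sqrt(215) ↦ -sqrt(215) and sqrt(233) ↦ -sqrt(233), giving V_4.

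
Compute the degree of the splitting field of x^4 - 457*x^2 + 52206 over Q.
[K:Q] = 4

f factors as (x^2 - 226)(x^2 - 231); the splitting field is K = Q(sqrt(226), sqrt(231)). Since 226, 231, and 52206 are all non-squares in Q, the three subfields Q(sqrt(226)), Q(sqrt(231)), Q(sqrt(52206)) are distinct degree-2 extensions, so [K:Q] = 4 (Klein four Galois group).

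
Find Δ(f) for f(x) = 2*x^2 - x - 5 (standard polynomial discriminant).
Δ = 41

For a quadratic a x^2 + b x + c the discriminant is Δ = b^2 - 4ac = (-1)^2 - 4*(2)*(-5) = 1 - (-40) = 41.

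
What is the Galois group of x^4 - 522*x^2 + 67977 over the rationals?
Gal(K/Q) = V_4 (Klein four-group, Z/2Z × Z/2Z)

f factors as (x^2 - 249)(x^2 - 273), so the splitting field is K = Q(sqrt(249), sqrt(273)). The elements 249, 273, 67977 are all non-squares in Q, so sqrt(249) and sqrt(273) generate independent quadratic extensions. Thus [K:Q] = 4 and Gal(K/Q) is generated by the two order-2 automorphisms sqrt(249) ↦ -sqrt(249) and sqrt(273) ↦ -sqrt(273), giving V_4.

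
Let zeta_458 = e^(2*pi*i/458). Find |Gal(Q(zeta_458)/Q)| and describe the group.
|Gal(Q(zeta_458)/Q)| = phi(458) = 228; group ≅ (Z/458Z)^* ≅ Z/228Z

The n-th cyclotomic polynomial Φ_458(x) is the minimal polynomial of zeta_458 over Q and has degree phi(458) = 228. So Q(zeta_458) is a degree-228 Galois extension with Galois group (Z/458Z)^*. By CRT, (Z/458Z)^* ≅ (Z/2Z)^* × (Z/229Z)^*. Each prime-power unit group is (Z/2Z)^* ≅ trivial group (order 1); (Z/229Z)^* ≅ Z/228Z. Hence Gal(Q(zeta_458)/Q) ≅ Z/228Z.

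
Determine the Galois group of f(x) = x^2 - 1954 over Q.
Gal(K/Q) = Z/2Z (cyclic of order 2)

x^2 - 1954 is irreducible over Q since 1954 is not a rational square. The splitting field Q(sqrt(1954)) has degree 2 over Q, and its unique nontrivial automorphism is sqrt(1954) ↦ -sqrt(1954). Hence Gal(Q(sqrt(1954))/Q) = Z/2Z.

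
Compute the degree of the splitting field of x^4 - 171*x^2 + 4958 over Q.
[K:Q] = 4

f factors as (x^2 - 134)(x^2 - 37); the splitting field is K = Q(sqrt(134), sqrt(37)). Since 134, 37, and 4958 are all non-squares in Q, the three subfields Q(sqrt(134)), Q(sqrt(37)), Q(sqrt(4958)) are distinct degree-2 extensions, so [K:Q] = 4 (Klein four Galois group).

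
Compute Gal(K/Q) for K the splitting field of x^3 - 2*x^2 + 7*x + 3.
Gal(K/Q) = S_3 (symmetric group of order 6)

Compute the discriminant of x^3 + (-2)*x^2 + (7)*x + (3): Δ = -2079. Since Δ is not a rational square, the Galois group is not contained in A_3; it must be the full S_3 (irreducibility of the cubic rules out anything smaller).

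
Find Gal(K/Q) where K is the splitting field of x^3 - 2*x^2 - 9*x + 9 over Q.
Gal(K/Q) = S_3 (symmetric group of order 6)

Compute the discriminant of x^3 + (-2)*x^2 + (-9)*x + (9): Δ = 4257. Since Δ is not a rational square, the Galois group is not contained in A_3; it must be the full S_3 (irreducibility of the cubic rules out anything smaller).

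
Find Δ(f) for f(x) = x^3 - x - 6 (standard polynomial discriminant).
Δ = -968

For x^3 + a x^2 + b x + c the discriminant is Δ = 18 a b c - 4 a^3 c + a^2 b^2 - 4 b^3 - 27 c^2.
Plug a = 0, b = -1, c = -6:
  18*(0)*(-1)*(-6) - 4*(0)^3*(-6) + (0)^2*(-1)^2 - 4*(-1)^3 - 27*(-6)^2
  = 0 + (0) + 0 + (4) + (-972)
  = -968.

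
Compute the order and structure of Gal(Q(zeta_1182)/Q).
|Gal(Q(zeta_1182)/Q)| = phi(1182) = 392; group ≅ (Z/1182Z)^* ≅ Z/2Z × Z/196Z

The n-th cyclotomic polynomial Φ_1182(x) is the minimal polynomial of zeta_1182 over Q and has degree phi(1182) = 392. So Q(zeta_1182) is a degree-392 Galois extension with Galois group (Z/1182Z)^*. By CRT, (Z/1182Z)^* ≅ (Z/2Z)^* × (Z/3Z)^* × (Z/197Z)^*. Each prime-power unit group is (Z/2Z)^* ≅ trivial group (order 1); (Z/3Z)^* ≅ Z/2Z; (Z/197Z)^* ≅ Z/196Z. Hence Gal(Q(zeta_1182)/Q) ≅ Z/2Z × Z/196Z.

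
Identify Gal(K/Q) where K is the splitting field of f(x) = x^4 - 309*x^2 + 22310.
Gal(K/Q) = V_4 (Klein four-group, Z/2Z × Z/2Z)

f factors as (x^2 - 115)(x^2 - 194), so the splitting field is K = Q(sqrt(115), sqrt(194)). The elements 115, 194, 22310 are all non-squares in Q, so sqrt(115) and sqrt(194) generate independent quadratic extensions. Thus [K:Q] = 4 and Gal(K/Q) is generated by the two order-2 automorphisms sqrt(115) ↦ -sqrt(115) and sqrt(194) ↦ -sqrt(194), giving V_4.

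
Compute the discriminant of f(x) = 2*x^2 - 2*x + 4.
Δ = -28

For a quadratic a x^2 + b x + c the discriminant is Δ = b^2 - 4ac = (-2)^2 - 4*(2)*(4) = 4 - (32) = -28.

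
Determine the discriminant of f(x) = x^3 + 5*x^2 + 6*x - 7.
Δ = -1567

For x^3 + a x^2 + b x + c the discriminant is Δ = 18 a b c - 4 a^3 c + a^2 b^2 - 4 b^3 - 27 c^2.
Plug a = 5, b = 6, c = -7:
  18*(5)*(6)*(-7) - 4*(5)^3*(-7) + (5)^2*(6)^2 - 4*(6)^3 - 27*(-7)^2
  = -3780 + (3500) + 900 + (-864) + (-1323)
  = -1567.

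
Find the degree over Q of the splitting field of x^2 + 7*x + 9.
[K:Q] = 2

The discriminant of x^2 + (7)*x + (9) is b^2 - 4c = 49 - (36) = 13. Since 13 is not a perfect square in Q, the polynomial is irreducible over Q. Its two roots generate a degree-2 extension, so [K:Q] = 2.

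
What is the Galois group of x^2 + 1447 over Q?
Gal(K/Q) = Z/2Z (cyclic of order 2)

x^2 + 1447 is irreducible over Q since -1447 is not a rational square. The splitting field Q(sqrt(-1447)) has degree 2 over Q, and its unique nontrivial automorphism is sqrt(-1447) ↦ -sqrt(-1447). Hence Gal(Q(sqrt(-1447))/Q) = Z/2Z.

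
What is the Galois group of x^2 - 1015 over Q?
Gal(K/Q) = Z/2Z (cyclic of order 2)

x^2 - 1015 is irreducible over Q since 1015 is not a rational square. The splitting field Q(sqrt(1015)) has degree 2 over Q, and its unique nontrivial automorphism is sqrt(1015) ↦ -sqrt(1015). Hence Gal(Q(sqrt(1015))/Q) = Z/2Z.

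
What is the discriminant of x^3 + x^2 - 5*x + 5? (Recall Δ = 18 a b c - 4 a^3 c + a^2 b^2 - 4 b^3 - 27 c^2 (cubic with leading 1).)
Δ = -620

For x^3 + a x^2 + b x + c the discriminant is Δ = 18 a b c - 4 a^3 c + a^2 b^2 - 4 b^3 - 27 c^2.
Plug a = 1, b = -5, c = 5:
  18*(1)*(-5)*(5) - 4*(1)^3*(5) + (1)^2*(-5)^2 - 4*(-5)^3 - 27*(5)^2
  = -450 + (-20) + 25 + (500) + (-675)
  = -620.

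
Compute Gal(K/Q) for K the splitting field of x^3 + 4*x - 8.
Gal(K/Q) = S_3 (symmetric group of order 6)

Compute the discriminant of x^3 + (0)*x^2 + (4)*x + (-8): Δ = -1984. Since Δ is not a rational square, the Galois group is not contained in A_3; it must be the full S_3 (irreducibility of the cubic rules out anything smaller).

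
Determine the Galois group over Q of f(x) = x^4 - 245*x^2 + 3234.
Gal(K/Q) = V_4 (Klein four-group, Z/2Z × Z/2Z)

f factors as (x^2 - 14)(x^2 - 231), so the splitting field is K = Q(sqrt(14), sqrt(231)). The elements 14, 231, 3234 are all non-squares in Q, so sqrt(14) and sqrt(231) generate independent quadratic extensions. Thus [K:Q] = 4 and Gal(K/Q) is generated by the two order-2 automorphisms sqrt(14) ↦ -sqrt(14) and sqrt(231) ↦ -sqrt(231), giving V_4.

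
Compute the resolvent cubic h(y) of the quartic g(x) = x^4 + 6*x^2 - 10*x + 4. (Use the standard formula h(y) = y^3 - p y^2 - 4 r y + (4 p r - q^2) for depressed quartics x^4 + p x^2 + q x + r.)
h(y) = y^3 - 6*y^2 - 16*y - 4

Identify coefficients: p = 6, q = -10, r = 4.
Plug into h(y) = y^3 - p y^2 - 4 r y + (4 p r - q^2):
  h(y) = y^3 - (6) y^2 - 4*(4) y + (4*(6)*(4) - (-10)^2)
       = y^3 + (-6) y^2 + (-16) y + (-4).
Simplifying: h(y) = y^3 - 6*y^2 - 16*y - 4.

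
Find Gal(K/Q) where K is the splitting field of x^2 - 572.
Gal(K/Q) = Z/2Z (cyclic of order 2)

x^2 - 572 is irreducible over Q since 572 is not a rational square. The splitting field Q(sqrt(572)) has degree 2 over Q, and its unique nontrivial automorphism is sqrt(572) ↦ -sqrt(572). Hence Gal(Q(sqrt(572))/Q) = Z/2Z.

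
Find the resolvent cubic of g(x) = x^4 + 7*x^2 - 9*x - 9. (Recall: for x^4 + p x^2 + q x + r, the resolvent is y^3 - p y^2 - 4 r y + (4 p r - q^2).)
h(y) = y^3 - 7*y^2 + 36*y - 333

Identify coefficients: p = 7, q = -9, r = -9.
Plug into h(y) = y^3 - p y^2 - 4 r y + (4 p r - q^2):
  h(y) = y^3 - (7) y^2 - 4*(-9) y + (4*(7)*(-9) - (-9)^2)
       = y^3 + (-7) y^2 + (36) y + (-333).
Simplifying: h(y) = y^3 - 7*y^2 + 36*y - 333.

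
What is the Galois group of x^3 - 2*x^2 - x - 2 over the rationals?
Gal(K/Q) = S_3 (symmetric group of order 6)

Compute the discriminant of x^3 + (-2)*x^2 + (-1)*x + (-2): Δ = -236. Since Δ is not a rational square, the Galois group is not contained in A_3; it must be the full S_3 (irreducibility of the cubic rules out anything smaller).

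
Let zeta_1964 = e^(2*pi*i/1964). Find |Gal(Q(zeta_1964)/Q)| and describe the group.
|Gal(Q(zeta_1964)/Q)| = phi(1964) = 980; group ≅ (Z/1964Z)^* ≅ Z/2Z × Z/490Z

The n-th cyclotomic polynomial Φ_1964(x) is the minimal polynomial of zeta_1964 over Q and has degree phi(1964) = 980. So Q(zeta_1964) is a degree-980 Galois extension with Galois group (Z/1964Z)^*. By CRT, (Z/1964Z)^* ≅ (Z/4Z)^* × (Z/491Z)^*. Each prime-power unit group is (Z/4Z)^* ≅ Z/2Z; (Z/491Z)^* ≅ Z/490Z. Hence Gal(Q(zeta_1964)/Q) ≅ Z/2Z × Z/490Z.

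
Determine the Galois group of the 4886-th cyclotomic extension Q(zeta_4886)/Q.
|Gal(Q(zeta_4886)/Q)| = phi(4886) = 2088; group ≅ (Z/4886Z)^* ≅ Z/6Z × Z/348Z

The n-th cyclotomic polynomial Φ_4886(x) is the minimal polynomial of zeta_4886 over Q and has degree phi(4886) = 2088. So Q(zeta_4886) is a degree-2088 Galois extension with Galois group (Z/4886Z)^*. By CRT, (Z/4886Z)^* ≅ (Z/2Z)^* × (Z/7Z)^* × (Z/349Z)^*. Each prime-power unit group is (Z/2Z)^* ≅ trivial group (order 1); (Z/7Z)^* ≅ Z/6Z; (Z/349Z)^* ≅ Z/348Z. Hence Gal(Q(zeta_4886)/Q) ≅ Z/6Z × Z/348Z.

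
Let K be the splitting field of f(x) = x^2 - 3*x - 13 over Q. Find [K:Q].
[K:Q] = 2

The discriminant of x^2 + (-3)*x + (-13) is b^2 - 4c = 9 - (-52) = 61. Since 61 is not a perfect square in Q, the polynomial is irreducible over Q. Its two roots generate a degree-2 extension, so [K:Q] = 2.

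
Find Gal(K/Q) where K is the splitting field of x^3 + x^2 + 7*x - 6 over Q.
Gal(K/Q) = S_3 (symmetric group of order 6)

Compute the discriminant of x^3 + (1)*x^2 + (7)*x + (-6): Δ = -3027. Since Δ is not a rational square, the Galois group is not contained in A_3; it must be the full S_3 (irreducibility of the cubic rules out anything smaller).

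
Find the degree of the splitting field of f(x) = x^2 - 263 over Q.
[K:Q] = 2

The polynomial x^2 - 263 is irreducible over Q since 263 is not a perfect square. Its splitting field is Q(sqrt(263)), which has degree 2 over Q.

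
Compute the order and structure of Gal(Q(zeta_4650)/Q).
|Gal(Q(zeta_4650)/Q)| = phi(4650) = 1200; group ≅ (Z/4650Z)^* ≅ Z/2Z × Z/20Z × Z/30Z

The n-th cyclotomic polynomial Φ_4650(x) is the minimal polynomial of zeta_4650 over Q and has degree phi(4650) = 1200. So Q(zeta_4650) is a degree-1200 Galois extension with Galois group (Z/4650Z)^*. By CRT, (Z/4650Z)^* ≅ (Z/2Z)^* × (Z/3Z)^* × (Z/25Z)^* × (Z/31Z)^*. Each prime-power unit group is (Z/2Z)^* ≅ trivial group (order 1); (Z/3Z)^* ≅ Z/2Z; (Z/25Z)^* ≅ Z/20Z; (Z/31Z)^* ≅ Z/30Z. Hence Gal(Q(zeta_4650)/Q) ≅ Z/2Z × Z/20Z × Z/30Z.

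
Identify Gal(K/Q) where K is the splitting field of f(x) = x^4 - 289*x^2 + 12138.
Gal(K/Q) = V_4 (Klein four-group, Z/2Z × Z/2Z)

f factors as (x^2 - 238)(x^2 - 51), so the splitting field is K = Q(sqrt(238), sqrt(51)). The elements 238, 51, 12138 are all non-squares in Q, so sqrt(238) and sqrt(51) generate independent quadratic extensions. Thus [K:Q] = 4 and Gal(K/Q) is generated by the two order-2 automorphisms sqrt(238) ↦ -sqrt(238) and sqrt(51) ↦ -sqrt(51), giving V_4.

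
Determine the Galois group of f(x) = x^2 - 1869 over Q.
Gal(K/Q) = Z/2Z (cyclic of order 2)

x^2 - 1869 is irreducible over Q since 1869 is not a rational square. The splitting field Q(sqrt(1869)) has degree 2 over Q, and its unique nontrivial automorphism is sqrt(1869) ↦ -sqrt(1869). Hence Gal(Q(sqrt(1869))/Q) = Z/2Z.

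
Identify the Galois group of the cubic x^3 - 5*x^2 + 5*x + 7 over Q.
Gal(K/Q) = S_3 (symmetric group of order 6)

Compute the discriminant of x^3 + (-5)*x^2 + (5)*x + (7): Δ = -848. Since Δ is not a rational square, the Galois group is not contained in A_3; it must be the full S_3 (irreducibility of the cubic rules out anything smaller).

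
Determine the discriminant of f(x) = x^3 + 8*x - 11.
Δ = -5315

For a depressed cubic x^3 + p x + q the discriminant is Δ = -4 p^3 - 27 q^2 = -4*(8)^3 - 27*(-11)^2 = -2048 - 3267 = -5315.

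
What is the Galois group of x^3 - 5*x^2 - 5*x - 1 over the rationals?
Gal(K/Q) = S_3 (symmetric group of order 6)

Compute the discriminant of x^3 + (-5)*x^2 + (-5)*x + (-1): Δ = 148. Since Δ is not a rational square, the Galois group is not contained in A_3; it must be the full S_3 (irreducibility of the cubic rules out anything smaller).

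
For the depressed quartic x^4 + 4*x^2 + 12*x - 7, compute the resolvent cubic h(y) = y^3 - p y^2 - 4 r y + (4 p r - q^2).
h(y) = y^3 - 4*y^2 + 28*y - 256

Identify coefficients: p = 4, q = 12, r = -7.
Plug into h(y) = y^3 - p y^2 - 4 r y + (4 p r - q^2):
  h(y) = y^3 - (4) y^2 - 4*(-7) y + (4*(4)*(-7) - (12)^2)
       = y^3 + (-4) y^2 + (28) y + (-256).
Simplifying: h(y) = y^3 - 4*y^2 + 28*y - 256.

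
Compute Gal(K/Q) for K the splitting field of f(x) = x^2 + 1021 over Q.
Gal(K/Q) = Z/2Z (cyclic of order 2)

x^2 + 1021 is irreducible over Q since -1021 is not a rational square. The splitting field Q(sqrt(-1021)) has degree 2 over Q, and its unique nontrivial automorphism is sqrt(-1021) ↦ -sqrt(-1021). Hence Gal(Q(sqrt(-1021))/Q) = Z/2Z.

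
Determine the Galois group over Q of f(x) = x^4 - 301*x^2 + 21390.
Gal(K/Q) = V_4 (Klein four-group, Z/2Z × Z/2Z)

f factors as (x^2 - 186)(x^2 - 115), so the splitting field is K = Q(sqrt(186), sqrt(115)). The elements 186, 115, 21390 are all non-squares in Q, so sqrt(186) and sqrt(115) generate independent quadratic extensions. Thus [K:Q] = 4 and Gal(K/Q) is generated by the two order-2 automorphisms sqrt(186) ↦ -sqrt(186) and sqrt(115) ↦ -sqrt(115), giving V_4.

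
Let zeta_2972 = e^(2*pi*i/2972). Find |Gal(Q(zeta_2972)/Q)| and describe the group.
|Gal(Q(zeta_2972)/Q)| = phi(2972) = 1484; group ≅ (Z/2972Z)^* ≅ Z/2Z × Z/742Z

The n-th cyclotomic polynomial Φ_2972(x) is the minimal polynomial of zeta_2972 over Q and has degree phi(2972) = 1484. So Q(zeta_2972) is a degree-1484 Galois extension with Galois group (Z/2972Z)^*. By CRT, (Z/2972Z)^* ≅ (Z/4Z)^* × (Z/743Z)^*. Each prime-power unit group is (Z/4Z)^* ≅ Z/2Z; (Z/743Z)^* ≅ Z/742Z. Hence Gal(Q(zeta_2972)/Q) ≅ Z/2Z × Z/742Z.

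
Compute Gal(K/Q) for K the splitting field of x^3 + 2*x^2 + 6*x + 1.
Gal(K/Q) = S_3 (symmetric group of order 6)

Compute the discriminant of x^3 + (2)*x^2 + (6)*x + (1): Δ = -563. Since Δ is not a rational square, the Galois group is not contained in A_3; it must be the full S_3 (irreducibility of the cubic rules out anything smaller).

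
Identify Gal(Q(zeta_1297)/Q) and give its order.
|Gal(Q(zeta_1297)/Q)| = phi(1297) = 1296; group ≅ (Z/1297Z)^* ≅ Z/1296Z

The n-th cyclotomic polynomial Φ_1297(x) is the minimal polynomial of zeta_1297 over Q and has degree phi(1297) = 1296. So Q(zeta_1297) is a degree-1296 Galois extension with Galois group (Z/1297Z)^*. (Z/1297Z)^* is cyclic since 1297 is an odd prime power (or 4). Hence Gal(Q(zeta_1297)/Q) ≅ Z/1296Z.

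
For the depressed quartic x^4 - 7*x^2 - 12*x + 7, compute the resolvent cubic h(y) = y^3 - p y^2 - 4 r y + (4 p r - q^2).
h(y) = y^3 + 7*y^2 - 28*y - 340

Identify coefficients: p = -7, q = -12, r = 7.
Plug into h(y) = y^3 - p y^2 - 4 r y + (4 p r - q^2):
  h(y) = y^3 - (-7) y^2 - 4*(7) y + (4*(-7)*(7) - (-12)^2)
       = y^3 + (7) y^2 + (-28) y + (-340).
Simplifying: h(y) = y^3 + 7*y^2 - 28*y - 340.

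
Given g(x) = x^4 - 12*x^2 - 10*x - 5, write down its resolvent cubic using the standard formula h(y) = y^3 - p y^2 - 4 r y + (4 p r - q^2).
h(y) = y^3 + 12*y^2 + 20*y + 140

Identify coefficients: p = -12, q = -10, r = -5.
Plug into h(y) = y^3 - p y^2 - 4 r y + (4 p r - q^2):
  h(y) = y^3 - (-12) y^2 - 4*(-5) y + (4*(-12)*(-5) - (-10)^2)
       = y^3 + (12) y^2 + (20) y + (140).
Simplifying: h(y) = y^3 + 12*y^2 + 20*y + 140.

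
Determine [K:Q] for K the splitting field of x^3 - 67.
[K:Q] = 6

x^3 - 67 has one real root r = 67^(1/3) and two complex roots r*zeta_3, r*zeta_3^2 where zeta_3 = e^(2*pi*i/3). The splitting field is Q(r, zeta_3). [Q(r):Q] = 3 and [Q(zeta_3):Q] = 2 with gcd = 1, so [Q(r, zeta_3):Q] = 3 * 2 = 6.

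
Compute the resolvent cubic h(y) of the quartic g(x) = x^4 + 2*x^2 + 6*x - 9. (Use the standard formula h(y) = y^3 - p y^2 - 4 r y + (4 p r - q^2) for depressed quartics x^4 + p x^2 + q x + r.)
h(y) = y^3 - 2*y^2 + 36*y - 108

Identify coefficients: p = 2, q = 6, r = -9.
Plug into h(y) = y^3 - p y^2 - 4 r y + (4 p r - q^2):
  h(y) = y^3 - (2) y^2 - 4*(-9) y + (4*(2)*(-9) - (6)^2)
       = y^3 + (-2) y^2 + (36) y + (-108).
Simplifying: h(y) = y^3 - 2*y^2 + 36*y - 108.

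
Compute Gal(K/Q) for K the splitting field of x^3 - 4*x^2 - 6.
Gal(K/Q) = S_3 (symmetric group of order 6)

Compute the discriminant of x^3 + (-4)*x^2 + (0)*x + (-6): Δ = -2508. Since Δ is not a rational square, the Galois group is not contained in A_3; it must be the full S_3 (irreducibility of the cubic rules out anything smaller).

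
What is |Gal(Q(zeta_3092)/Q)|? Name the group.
|Gal(Q(zeta_3092)/Q)| = phi(3092) = 1544; group ≅ (Z/3092Z)^* ≅ Z/2Z × Z/772Z

The n-th cyclotomic polynomial Φ_3092(x) is the minimal polynomial of zeta_3092 over Q and has degree phi(3092) = 1544. So Q(zeta_3092) is a degree-1544 Galois extension with Galois group (Z/3092Z)^*. By CRT, (Z/3092Z)^* ≅ (Z/4Z)^* × (Z/773Z)^*. Each prime-power unit group is (Z/4Z)^* ≅ Z/2Z; (Z/773Z)^* ≅ Z/772Z. Hence Gal(Q(zeta_3092)/Q) ≅ Z/2Z × Z/772Z.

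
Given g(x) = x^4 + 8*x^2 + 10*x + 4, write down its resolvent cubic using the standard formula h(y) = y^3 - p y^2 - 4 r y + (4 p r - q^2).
h(y) = y^3 - 8*y^2 - 16*y + 28

Identify coefficients: p = 8, q = 10, r = 4.
Plug into h(y) = y^3 - p y^2 - 4 r y + (4 p r - q^2):
  h(y) = y^3 - (8) y^2 - 4*(4) y + (4*(8)*(4) - (10)^2)
       = y^3 + (-8) y^2 + (-16) y + (28).
Simplifying: h(y) = y^3 - 8*y^2 - 16*y + 28.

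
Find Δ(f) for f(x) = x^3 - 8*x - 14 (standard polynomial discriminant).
Δ = -3244

For a depressed cubic x^3 + p x + q the discriminant is Δ = -4 p^3 - 27 q^2 = -4*(-8)^3 - 27*(-14)^2 = 2048 - 5292 = -3244.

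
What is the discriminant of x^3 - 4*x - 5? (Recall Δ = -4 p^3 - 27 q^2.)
Δ = -419

For a depressed cubic x^3 + p x + q the discriminant is Δ = -4 p^3 - 27 q^2 = -4*(-4)^3 - 27*(-5)^2 = 256 - 675 = -419.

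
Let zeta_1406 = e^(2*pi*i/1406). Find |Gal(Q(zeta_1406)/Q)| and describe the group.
|Gal(Q(zeta_1406)/Q)| = phi(1406) = 648; group ≅ (Z/1406Z)^* ≅ Z/18Z × Z/36Z

The n-th cyclotomic polynomial Φ_1406(x) is the minimal polynomial of zeta_1406 over Q and has degree phi(1406) = 648. So Q(zeta_1406) is a degree-648 Galois extension with Galois group (Z/1406Z)^*. By CRT, (Z/1406Z)^* ≅ (Z/2Z)^* × (Z/19Z)^* × (Z/37Z)^*. Each prime-power unit group is (Z/2Z)^* ≅ trivial group (order 1); (Z/19Z)^* ≅ Z/18Z; (Z/37Z)^* ≅ Z/36Z. Hence Gal(Q(zeta_1406)/Q) ≅ Z/18Z × Z/36Z.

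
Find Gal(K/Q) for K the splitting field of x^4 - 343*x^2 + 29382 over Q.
Gal(K/Q) = V_4 (Klein four-group, Z/2Z × Z/2Z)

f factors as (x^2 - 166)(x^2 - 177), so the splitting field is K = Q(sqrt(166), sqrt(177)). The elements 166, 177, 29382 are all non-squares in Q, so sqrt(166) and sqrt(177) generate independent quadratic extensions. Thus [K:Q] = 4 and Gal(K/Q) is generated by the two order-2 automorphisms sqrt(166) ↦ -sqrt(166) and sqrt(177) ↦ -sqrt(177), giving V_4.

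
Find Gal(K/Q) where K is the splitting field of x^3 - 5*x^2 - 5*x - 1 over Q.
Gal(K/Q) = S_3 (symmetric group of order 6)

Compute the discriminant of x^3 + (-5)*x^2 + (-5)*x + (-1): Δ = 148. Since Δ is not a rational square, the Galois group is not contained in A_3; it must be the full S_3 (irreducibility of the cubic rules out anything smaller).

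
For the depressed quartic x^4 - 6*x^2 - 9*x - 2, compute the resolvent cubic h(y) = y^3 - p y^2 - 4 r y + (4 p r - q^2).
h(y) = y^3 + 6*y^2 + 8*y - 33

Identify coefficients: p = -6, q = -9, r = -2.
Plug into h(y) = y^3 - p y^2 - 4 r y + (4 p r - q^2):
  h(y) = y^3 - (-6) y^2 - 4*(-2) y + (4*(-6)*(-2) - (-9)^2)
       = y^3 + (6) y^2 + (8) y + (-33).
Simplifying: h(y) = y^3 + 6*y^2 + 8*y - 33.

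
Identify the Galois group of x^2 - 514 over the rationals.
Gal(K/Q) = Z/2Z (cyclic of order 2)

x^2 - 514 is irreducible over Q since 514 is not a rational square. The splitting field Q(sqrt(514)) has degree 2 over Q, and its unique nontrivial automorphism is sqrt(514) ↦ -sqrt(514). Hence Gal(Q(sqrt(514))/Q) = Z/2Z.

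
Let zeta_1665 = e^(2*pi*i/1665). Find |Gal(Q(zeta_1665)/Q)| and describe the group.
|Gal(Q(zeta_1665)/Q)| = phi(1665) = 864; group ≅ (Z/1665Z)^* ≅ Z/4Z × Z/6Z × Z/36Z

The n-th cyclotomic polynomial Φ_1665(x) is the minimal polynomial of zeta_1665 over Q and has degree phi(1665) = 864. So Q(zeta_1665) is a degree-864 Galois extension with Galois group (Z/1665Z)^*. By CRT, (Z/1665Z)^* ≅ (Z/9Z)^* × (Z/5Z)^* × (Z/37Z)^*. Each prime-power unit group is (Z/9Z)^* ≅ Z/6Z; (Z/5Z)^* ≅ Z/4Z; (Z/37Z)^* ≅ Z/36Z. Hence Gal(Q(zeta_1665)/Q) ≅ Z/4Z × Z/6Z × Z/36Z.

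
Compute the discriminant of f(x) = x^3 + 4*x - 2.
Δ = -364

For x^3 + a x^2 + b x + c the discriminant is Δ = 18 a b c - 4 a^3 c + a^2 b^2 - 4 b^3 - 27 c^2.
Plug a = 0, b = 4, c = -2:
  18*(0)*(4)*(-2) - 4*(0)^3*(-2) + (0)^2*(4)^2 - 4*(4)^3 - 27*(-2)^2
  = 0 + (0) + 0 + (-256) + (-108)
  = -364.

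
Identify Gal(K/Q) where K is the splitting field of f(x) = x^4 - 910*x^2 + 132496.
Gal(K/Q) = Z/2Z (cyclic of order 2)

f factors as (x^2 - 728)(x^2 - 182), so the splitting field is K = Q(sqrt(728), sqrt(182)). The squarefree part of 728 is 182 and the squarefree part of 182 is also 182, so sqrt(728) and sqrt(182) are both rational multiples of sqrt(182). Hence Q(sqrt(728)) = Q(sqrt(182)) = Q(sqrt(182)), and the splitting field collapses to a single degree-2 extension with Galois group Z/2Z.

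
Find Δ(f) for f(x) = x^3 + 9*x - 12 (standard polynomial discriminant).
Δ = -6804

For a depressed cubic x^3 + p x + q the discriminant is Δ = -4 p^3 - 27 q^2 = -4*(9)^3 - 27*(-12)^2 = -2916 - 3888 = -6804.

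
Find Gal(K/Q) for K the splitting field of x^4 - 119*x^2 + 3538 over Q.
Gal(K/Q) = V_4 (Klein four-group, Z/2Z × Z/2Z)

f factors as (x^2 - 58)(x^2 - 61), so the splitting field is K = Q(sqrt(58), sqrt(61)). The elements 58, 61, 3538 are all non-squares in Q, so sqrt(58) and sqrt(61) generate independent quadratic extensions. Thus [K:Q] = 4 and Gal(K/Q) is generated by the two order-2 automorphisms sqrt(58) ↦ -sqrt(58) and sqrt(61) ↦ -sqrt(61), giving V_4.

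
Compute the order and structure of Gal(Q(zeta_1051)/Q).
|Gal(Q(zeta_1051)/Q)| = phi(1051) = 1050; group ≅ (Z/1051Z)^* ≅ Z/1050Z

The n-th cyclotomic polynomial Φ_1051(x) is the minimal polynomial of zeta_1051 over Q and has degree phi(1051) = 1050. So Q(zeta_1051) is a degree-1050 Galois extension with Galois group (Z/1051Z)^*. (Z/1051Z)^* is cyclic since 1051 is an odd prime power (or 4). Hence Gal(Q(zeta_1051)/Q) ≅ Z/1050Z.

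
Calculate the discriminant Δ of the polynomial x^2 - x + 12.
Δ = -47

For a quadratic a x^2 + b x + c the discriminant is Δ = b^2 - 4ac = (-1)^2 - 4*(1)*(12) = 1 - (48) = -47.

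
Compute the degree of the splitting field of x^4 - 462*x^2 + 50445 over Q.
[K:Q] = 4

f factors as (x^2 - 285)(x^2 - 177); the splitting field is K = Q(sqrt(285), sqrt(177)). Since 285, 177, and 50445 are all non-squares in Q, the three subfields Q(sqrt(285)), Q(sqrt(177)), Q(sqrt(50445)) are distinct degree-2 extensions, so [K:Q] = 4 (Klein four Galois group).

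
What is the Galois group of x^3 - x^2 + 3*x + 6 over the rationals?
Gal(K/Q) = S_3 (symmetric group of order 6)

Compute the discriminant of x^3 + (-1)*x^2 + (3)*x + (6): Δ = -1371. Since Δ is not a rational square, the Galois group is not contained in A_3; it must be the full S_3 (irreducibility of the cubic rules out anything smaller).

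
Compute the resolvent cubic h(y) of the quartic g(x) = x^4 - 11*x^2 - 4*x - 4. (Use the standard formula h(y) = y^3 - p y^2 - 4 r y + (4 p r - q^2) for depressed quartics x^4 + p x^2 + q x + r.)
h(y) = y^3 + 11*y^2 + 16*y + 160

Identify coefficients: p = -11, q = -4, r = -4.
Plug into h(y) = y^3 - p y^2 - 4 r y + (4 p r - q^2):
  h(y) = y^3 - (-11) y^2 - 4*(-4) y + (4*(-11)*(-4) - (-4)^2)
       = y^3 + (11) y^2 + (16) y + (160).
Simplifying: h(y) = y^3 + 11*y^2 + 16*y + 160.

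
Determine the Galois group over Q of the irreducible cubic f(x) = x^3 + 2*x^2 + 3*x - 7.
Gal(K/Q) = S_3 (symmetric group of order 6)

Compute the discriminant of x^3 + (2)*x^2 + (3)*x + (-7): Δ = -1927. Since Δ is not a rational square, the Galois group is not contained in A_3; it must be the full S_3 (irreducibility of the cubic rules out anything smaller).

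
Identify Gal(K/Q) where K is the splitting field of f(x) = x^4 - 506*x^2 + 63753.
Gal(K/Q) = V_4 (Klein four-group, Z/2Z × Z/2Z)

f factors as (x^2 - 269)(x^2 - 237), so the splitting field is K = Q(sqrt(269), sqrt(237)). The elements 269, 237, 63753 are all non-squares in Q, so sqrt(269) and sqrt(237) generate independent quadratic extensions. Thus [K:Q] = 4 and Gal(K/Q) is generated by the two order-2 automorphisms sqrt(269) ↦ -sqrt(269) and sqrt(237) ↦ -sqrt(237), giving V_4.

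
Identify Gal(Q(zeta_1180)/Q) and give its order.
|Gal(Q(zeta_1180)/Q)| = phi(1180) = 464; group ≅ (Z/1180Z)^* ≅ Z/2Z × Z/4Z × Z/58Z

The n-th cyclotomic polynomial Φ_1180(x) is the minimal polynomial of zeta_1180 over Q and has degree phi(1180) = 464. So Q(zeta_1180) is a degree-464 Galois extension with Galois group (Z/1180Z)^*. By CRT, (Z/1180Z)^* ≅ (Z/4Z)^* × (Z/5Z)^* × (Z/59Z)^*. Each prime-power unit group is (Z/4Z)^* ≅ Z/2Z; (Z/5Z)^* ≅ Z/4Z; (Z/59Z)^* ≅ Z/58Z. Hence Gal(Q(zeta_1180)/Q) ≅ Z/2Z × Z/4Z × Z/58Z.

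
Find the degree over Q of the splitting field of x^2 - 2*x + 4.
[K:Q] = 2

The discriminant of x^2 + (-2)*x + (4) is b^2 - 4c = 4 - (16) = -12. Since -12 is not a perfect square in Q, the polynomial is irreducible over Q. Its two roots generate a degree-2 extension, so [K:Q] = 2.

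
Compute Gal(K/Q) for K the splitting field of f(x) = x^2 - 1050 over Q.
Gal(K/Q) = Z/2Z (cyclic of order 2)

x^2 - 1050 is irreducible over Q since 1050 is not a rational square. The splitting field Q(sqrt(1050)) has degree 2 over Q, and its unique nontrivial automorphism is sqrt(1050) ↦ -sqrt(1050). Hence Gal(Q(sqrt(1050))/Q) = Z/2Z.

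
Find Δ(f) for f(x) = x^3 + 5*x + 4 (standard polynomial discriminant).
Δ = -932

For x^3 + a x^2 + b x + c the discriminant is Δ = 18 a b c - 4 a^3 c + a^2 b^2 - 4 b^3 - 27 c^2.
Plug a = 0, b = 5, c = 4:
  18*(0)*(5)*(4) - 4*(0)^3*(4) + (0)^2*(5)^2 - 4*(5)^3 - 27*(4)^2
  = 0 + (0) + 0 + (-500) + (-432)
  = -932.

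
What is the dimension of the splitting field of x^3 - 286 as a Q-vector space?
[K:Q] = 6

x^3 - 286 has one real root r = 286^(1/3) and two complex roots r*zeta_3, r*zeta_3^2 where zeta_3 = e^(2*pi*i/3). The splitting field is Q(r, zeta_3). [Q(r):Q] = 3 and [Q(zeta_3):Q] = 2 with gcd = 1, so [Q(r, zeta_3):Q] = 3 * 2 = 6.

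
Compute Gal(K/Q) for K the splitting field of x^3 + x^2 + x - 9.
Gal(K/Q) = S_3 (symmetric group of order 6)

Compute the discriminant of x^3 + (1)*x^2 + (1)*x + (-9): Δ = -2316. Since Δ is not a rational square, the Galois group is not contained in A_3; it must be the full S_3 (irreducibility of the cubic rules out anything smaller).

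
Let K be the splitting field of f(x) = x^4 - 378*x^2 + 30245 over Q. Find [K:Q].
[K:Q] = 4

f factors as (x^2 - 263)(x^2 - 115); the splitting field is K = Q(sqrt(263), sqrt(115)). Since 263, 115, and 30245 are all non-squares in Q, the three subfields Q(sqrt(263)), Q(sqrt(115)), Q(sqrt(30245)) are distinct degree-2 extensions, so [K:Q] = 4 (Klein four Galois group).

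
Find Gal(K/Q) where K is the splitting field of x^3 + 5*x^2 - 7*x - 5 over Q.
Gal(K/Q) = S_3 (symmetric group of order 6)

Compute the discriminant of x^3 + (5)*x^2 + (-7)*x + (-5): Δ = 7572. Since Δ is not a rational square, the Galois group is not contained in A_3; it must be the full S_3 (irreducibility of the cubic rules out anything smaller).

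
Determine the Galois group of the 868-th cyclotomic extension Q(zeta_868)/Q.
|Gal(Q(zeta_868)/Q)| = phi(868) = 360; group ≅ (Z/868Z)^* ≅ Z/2Z × Z/6Z × Z/30Z

The n-th cyclotomic polynomial Φ_868(x) is the minimal polynomial of zeta_868 over Q and has degree phi(868) = 360. So Q(zeta_868) is a degree-360 Galois extension with Galois group (Z/868Z)^*. By CRT, (Z/868Z)^* ≅ (Z/4Z)^* × (Z/7Z)^* × (Z/31Z)^*. Each prime-power unit group is (Z/4Z)^* ≅ Z/2Z; (Z/7Z)^* ≅ Z/6Z; (Z/31Z)^* ≅ Z/30Z. Hence Gal(Q(zeta_868)/Q) ≅ Z/2Z × Z/6Z × Z/30Z.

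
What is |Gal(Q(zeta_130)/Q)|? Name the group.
|Gal(Q(zeta_130)/Q)| = phi(130) = 48; group ≅ (Z/130Z)^* ≅ Z/4Z × Z/12Z

The n-th cyclotomic polynomial Φ_130(x) is the minimal polynomial of zeta_130 over Q and has degree phi(130) = 48. So Q(zeta_130) is a degree-48 Galois extension with Galois group (Z/130Z)^*. By CRT, (Z/130Z)^* ≅ (Z/2Z)^* × (Z/5Z)^* × (Z/13Z)^*. Each prime-power unit group is (Z/2Z)^* ≅ trivial group (order 1); (Z/5Z)^* ≅ Z/4Z; (Z/13Z)^* ≅ Z/12Z. Hence Gal(Q(zeta_130)/Q) ≅ Z/4Z × Z/12Z.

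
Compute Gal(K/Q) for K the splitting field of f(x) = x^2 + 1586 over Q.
Gal(K/Q) = Z/2Z (cyclic of order 2)

x^2 + 1586 is irreducible over Q since -1586 is not a rational square. The splitting field Q(sqrt(-1586)) has degree 2 over Q, and its unique nontrivial automorphism is sqrt(-1586) ↦ -sqrt(-1586). Hence Gal(Q(sqrt(-1586))/Q) = Z/2Z.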